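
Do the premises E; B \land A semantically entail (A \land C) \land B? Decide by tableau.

No

Initial set: {E; (B \land A); \lnot ((A \land C) \land B)}.
(B \land A): α-rule — add B, A.
\lnot ((A \land C) \land B): β-rule — branch into \lnot (A \land C)  //  \lnot B.
  branch 1 (add \lnot (A \land C)):
    \lnot (A \land C): β-rule — branch into \lnot A  //  \lnot C.
      branch 1.1 (add \lnot A):
        × closes — contains both A and \lnot A.
      branch 1.2 (add \lnot C):
        ○ open, literals {A=1, B=1, C=0, E=1}.
  branch 2 (add \lnot B):
    × closes — contains both B and \lnot B.
2 branches closed, 1 open.
An open branch gives a countermodel: A=1, B=1, C=0, E=1 (unmentioned atoms arbitrary); the premises hold there but the conclusion fails.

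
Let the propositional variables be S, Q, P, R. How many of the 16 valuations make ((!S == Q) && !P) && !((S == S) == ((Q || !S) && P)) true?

Initial set: {(((!S == Q) && !P) && !((S == S) == ((Q || !S) && P)))}.
(((!S == Q) && !P) && !((S == S) == ((Q || !S) && P))): α-rule — add ((!S == Q) && !P), !((S == S) == ((Q || !S) && P)).
((!S == Q) && !P): α-rule — add (!S == Q), !P.
!((S == S) == ((Q || !S) && P)): β-rule — branch into (S == S), !((Q || !S) && P)  //  !(S == S), ((Q || !S) && P).
  branch 1 (add (S == S), !((Q || !S) && P)):
    (!S == Q): β-rule — branch into !S, Q  //  !!S, !Q.
      branch 1.1 (add !S, Q):
        (S == S): β-rule — branch into S, S  //  !S, !S.
          branch 1.1.1 (add S, S):
            × closes — contains both S and !S.
          branch 1.1.2 (add !S, !S):
            !((Q || !S) && P): β-rule — branch into !(Q || !S)  //  !P.
              branch 1.1.2.1 (add !(Q || !S)):
                !(Q || !S): α-rule — add !Q, !!S.
                × closes — contains both Q and !Q.
              branch 1.1.2.2 (add !P):
                ○ open, literals {P=F, Q=T, S=F}.
      branch 1.2 (add !!S, !Q):
        (S == S): β-rule — branch into S, S  //  !S, !S.
          branch 1.2.1 (add S, S):
            !((Q || !S) && P): β-rule — branch into !(Q || !S)  //  !P.
              branch 1.2.1.1 (add !(Q || !S)):
                !(Q || !S): α-rule — add !Q, !!S.
                ○ open, literals {P=F, Q=F, S=T}.
              branch 1.2.1.2 (add !P):
                ○ open, literals {P=F, Q=F, S=T}.
          branch 1.2.2 (add !S, !S):
            × closes — contains both S and !S.
  branch 2 (add !(S == S), ((Q || !S) && P)):
    ((Q || !S) && P): α-rule — add (Q || !S), P.
    × closes — contains both P and !P.
4 branches closed, 3 open.
Each open branch fixes some atoms; the unmentioned ones are free. Counting distinct full assignments: branch {P=F, Q=T, S=F} (R) contributes 2 new; branch {P=F, Q=F, S=T} (R) contributes 2 new; branch {P=F, Q=F, S=T} (R) contributes 0 new. Total: 4.

4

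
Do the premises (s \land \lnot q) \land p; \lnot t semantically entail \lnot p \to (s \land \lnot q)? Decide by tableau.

Yes

Initial set: {T ((s \land \lnot q) \land p); T \lnot t; F (\lnot p \to (s \land \lnot q))}.
T ((s \land \lnot q) \land p): α-rule — add T (s \land \lnot q), T p.
F (\lnot p \to (s \land \lnot q)): α-rule — add T \lnot p, F (s \land \lnot q).
× closes — contains both p and \lnot p.
All 1 branch closes.
Every branch closed, so the premises entail the conclusion.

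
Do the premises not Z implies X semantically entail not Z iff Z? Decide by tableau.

Initial set: {(not Z implies X); not (not Z iff Z)}.
(not Z implies X): β-rule — branch into not not Z  //  X.
  branch 1 (add not not Z):
    not (not Z iff Z): β-rule — branch into not Z, not Z  //  not not Z, Z.
      branch 1.1 (add not Z, not Z):
        × closes — contains both Z and not Z.
      branch 1.2 (add not not Z, Z):
        ○ open, literals {Z=true}.
  branch 2 (add X):
    not (not Z iff Z): β-rule — branch into not Z, not Z  //  not not Z, Z.
      branch 2.1 (add not Z, not Z):
        ○ open, literals {X=true, Z=false}.
      branch 2.2 (add not not Z, Z):
        ○ open, literals {X=true, Z=true}.
1 branch closed, 3 open.
An open branch gives a countermodel: Z=true (unmentioned atoms arbitrary); the premises hold there but the conclusion fails.

No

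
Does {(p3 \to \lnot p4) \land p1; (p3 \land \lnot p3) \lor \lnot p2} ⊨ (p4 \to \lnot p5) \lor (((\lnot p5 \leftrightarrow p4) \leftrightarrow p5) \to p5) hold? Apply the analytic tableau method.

Initial set: {((p3 \to \lnot p4) \land p1); ((p3 \land \lnot p3) \lor \lnot p2); \lnot ((p4 \to \lnot p5) \lor (((\lnot p5 \leftrightarrow p4) \leftrightarrow p5) \to p5))}.
((p3 \to \lnot p4) \land p1): α-rule — add (p3 \to \lnot p4), p1.
\lnot ((p4 \to \lnot p5) \lor (((\lnot p5 \leftrightarrow p4) \leftrightarrow p5) \to p5)): α-rule — add \lnot (p4 \to \lnot p5), \lnot (((\lnot p5 \leftrightarrow p4) \leftrightarrow p5) \to p5).
\lnot (p4 \to \lnot p5): α-rule — add p4, \lnot \lnot p5.
\lnot (((\lnot p5 \leftrightarrow p4) \leftrightarrow p5) \to p5): α-rule — add ((\lnot p5 \leftrightarrow p4) \leftrightarrow p5), \lnot p5.
× closes — contains both p5 and \lnot p5.
All 1 branch closes.
Every branch closed, so the premises entail the conclusion.

Yes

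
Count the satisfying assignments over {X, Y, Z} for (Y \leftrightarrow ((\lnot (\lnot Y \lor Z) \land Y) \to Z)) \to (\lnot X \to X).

Initial set: {((Y \leftrightarrow ((\lnot (\lnot Y \lor Z) \land Y) \to Z)) \to (\lnot X \to X))}.
((Y \leftrightarrow ((\lnot (\lnot Y \lor Z) \land Y) \to Z)) \to (\lnot X \to X)): β-rule — branch into \lnot (Y \leftrightarrow ((\lnot (\lnot Y \lor Z) \land Y) \to Z))  //  (\lnot X \to X).
  branch 1 (add \lnot (Y \leftrightarrow ((\lnot (\lnot Y \lor Z) \land Y) \to Z))):
    \lnot (Y \leftrightarrow ((\lnot (\lnot Y \lor Z) \land Y) \to Z)): β-rule — branch into Y, \lnot ((\lnot (\lnot Y \lor Z) \land Y) \to Z)  //  \lnot Y, ((\lnot (\lnot Y \lor Z) \land Y) \to Z).
      branch 1.1 (add Y, \lnot ((\lnot (\lnot Y \lor Z) \land Y) \to Z)):
        \lnot ((\lnot (\lnot Y \lor Z) \land Y) \to Z): α-rule — add (\lnot (\lnot Y \lor Z) \land Y), \lnot Z.
        (\lnot (\lnot Y \lor Z) \land Y): α-rule — add \lnot (\lnot Y \lor Z), Y.
        \lnot (\lnot Y \lor Z): α-rule — add \lnot \lnot Y, \lnot Z.
        ○ open, literals {Y=true, Z=false}.
      branch 1.2 (add \lnot Y, ((\lnot (\lnot Y \lor Z) \land Y) \to Z)):
        ((\lnot (\lnot Y \lor Z) \land Y) \to Z): β-rule — branch into \lnot (\lnot (\lnot Y \lor Z) \land Y)  //  Z.
          branch 1.2.1 (add \lnot (\lnot (\lnot Y \lor Z) \land Y)):
            \lnot (\lnot (\lnot Y \lor Z) \land Y): β-rule — branch into \lnot \lnot (\lnot Y \lor Z)  //  \lnot Y.
              branch 1.2.1.1 (add \lnot \lnot (\lnot Y \lor Z)):
                \lnot \lnot (\lnot Y \lor Z): β-rule — branch into \lnot Y  //  Z.
                  branch 1.2.1.1.1 (add \lnot Y):
                    ○ open, literals {Y=false}.
                  branch 1.2.1.1.2 (add Z):
                    ○ open, literals {Y=false, Z=true}.
              branch 1.2.1.2 (add \lnot Y):
                ○ open, literals {Y=false}.
          branch 1.2.2 (add Z):
            ○ open, literals {Y=false, Z=true}.
  branch 2 (add (\lnot X \to X)):
    (\lnot X \to X): β-rule — branch into \lnot \lnot X  //  X.
      branch 2.1 (add \lnot \lnot X):
        ○ open, literals {X=true}.
      branch 2.2 (add X):
        ○ open, literals {X=true}.
0 branches closed, 7 open.
Each open branch fixes some atoms; the unmentioned ones are free. Counting distinct full assignments: branch {Y=true, Z=false} (X) contributes 2 new; branch {Y=false} (X, Z) contributes 4 new; branch {Y=false, Z=true} (X) contributes 0 new; branch {Y=false} (X, Z) contributes 0 new; branch {Y=false, Z=true} (X) contributes 0 new; branch {X=true} (Y, Z) contributes 1 new; branch {X=true} (Y, Z) contributes 0 new. Total: 7.

7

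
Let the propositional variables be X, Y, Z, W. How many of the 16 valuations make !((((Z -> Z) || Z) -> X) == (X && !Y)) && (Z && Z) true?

2

Initial set: {(!((((Z -> Z) || Z) -> X) == (X && !Y)) && (Z && Z))}.
(!((((Z -> Z) || Z) -> X) == (X && !Y)) && (Z && Z)): α-rule — add !((((Z -> Z) || Z) -> X) == (X && !Y)), (Z && Z).
(Z && Z): α-rule — add Z, Z.
!((((Z -> Z) || Z) -> X) == (X && !Y)): β-rule — branch into (((Z -> Z) || Z) -> X), !(X && !Y)  //  !(((Z -> Z) || Z) -> X), (X && !Y).
  branch 1 (add (((Z -> Z) || Z) -> X), !(X && !Y)):
    (((Z -> Z) || Z) -> X): β-rule — branch into !((Z -> Z) || Z)  //  X.
      branch 1.1 (add !((Z -> Z) || Z)):
        !((Z -> Z) || Z): α-rule — add !(Z -> Z), !Z.
        × closes — contains both Z and !Z.
      branch 1.2 (add X):
        !(X && !Y): β-rule — branch into !X  //  !!Y.
          branch 1.2.1 (add !X):
            × closes — contains both X and !X.
          branch 1.2.2 (add !!Y):
            ○ open, literals {X=true, Y=true, Z=true}.
  branch 2 (add !(((Z -> Z) || Z) -> X), (X && !Y)):
    !(((Z -> Z) || Z) -> X): α-rule — add ((Z -> Z) || Z), !X.
    (X && !Y): α-rule — add X, !Y.
    × closes — contains both X and !X.
3 branches closed, 1 open.
Each open branch fixes some atoms; the unmentioned ones are free. Counting distinct full assignments: branch {X=true, Y=true, Z=true} (W) contributes 2 new. Total: 2.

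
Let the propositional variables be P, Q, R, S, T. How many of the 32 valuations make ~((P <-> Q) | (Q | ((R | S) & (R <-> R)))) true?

2

Initial set: {T ~((P <-> Q) | (Q | ((R | S) & (R <-> R))))}.
T ~((P <-> Q) | (Q | ((R | S) & (R <-> R)))): α-rule — add F (P <-> Q), F (Q | ((R | S) & (R <-> R))).
F (Q | ((R | S) & (R <-> R))): α-rule — add F Q, F ((R | S) & (R <-> R)).
F (P <-> Q): β-rule — branch into T P, F Q  //  F P, T Q.
  branch 1 (add T P, F Q):
    F ((R | S) & (R <-> R)): β-rule — branch into F (R | S)  //  F (R <-> R).
      branch 1.1 (add F (R | S)):
        F (R | S): α-rule — add F R, F S.
        ○ open, literals {P=true, Q=false, R=false, S=false}.
      branch 1.2 (add F (R <-> R)):
        F (R <-> R): β-rule — branch into T R, F R  //  F R, T R.
          branch 1.2.1 (add T R, F R):
            × closes — contains both R and ~R.
          branch 1.2.2 (add F R, T R):
            × closes — contains both R and ~R.
  branch 2 (add F P, T Q):
    × closes — contains both Q and ~Q.
3 branches closed, 1 open.
Each open branch fixes some atoms; the unmentioned ones are free. Counting distinct full assignments: branch {P=true, Q=false, R=false, S=false} (T) contributes 2 new. Total: 2.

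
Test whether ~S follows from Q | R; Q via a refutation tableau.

No

Initial set: {T (Q | R); T Q; F ~S}.
T (Q | R): β-rule — branch into T Q  //  T R.
  branch 1 (add T Q):
    ○ open, literals {Q=true, S=true}.
  branch 2 (add T R):
    ○ open, literals {Q=true, R=true, S=true}.
0 branches closed, 2 open.
An open branch gives a countermodel: Q=true, S=true (unmentioned atoms arbitrary); the premises hold there but the conclusion fails.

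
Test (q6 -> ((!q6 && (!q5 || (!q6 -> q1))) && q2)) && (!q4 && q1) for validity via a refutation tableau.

Not valid

Assume the negation and expand:
Initial set: {!((q6 -> ((!q6 && (!q5 || (!q6 -> q1))) && q2)) && (!q4 && q1))}.
!((q6 -> ((!q6 && (!q5 || (!q6 -> q1))) && q2)) && (!q4 && q1)): β-rule — branch into !(q6 -> ((!q6 && (!q5 || (!q6 -> q1))) && q2))  //  !(!q4 && q1).
  branch 1 (add !(q6 -> ((!q6 && (!q5 || (!q6 -> q1))) && q2))):
    !(q6 -> ((!q6 && (!q5 || (!q6 -> q1))) && q2)): α-rule — add q6, !((!q6 && (!q5 || (!q6 -> q1))) && q2).
    !((!q6 && (!q5 || (!q6 -> q1))) && q2): β-rule — branch into !(!q6 && (!q5 || (!q6 -> q1)))  //  !q2.
      branch 1.1 (add !(!q6 && (!q5 || (!q6 -> q1)))):
        !(!q6 && (!q5 || (!q6 -> q1))): β-rule — branch into !!q6  //  !(!q5 || (!q6 -> q1)).
          branch 1.1.1 (add !!q6):
            ○ open, literals {q6=T}.
          branch 1.1.2 (add !(!q5 || (!q6 -> q1))):
            !(!q5 || (!q6 -> q1)): α-rule — add !!q5, !(!q6 -> q1).
            !(!q6 -> q1): α-rule — add !q6, !q1.
            × closes — contains both q6 and !q6.
      branch 1.2 (add !q2):
        ○ open, literals {q2=F, q6=T}.
  branch 2 (add !(!q4 && q1)):
    !(!q4 && q1): β-rule — branch into !!q4  //  !q1.
      branch 2.1 (add !!q4):
        ○ open, literals {q4=T}.
      branch 2.2 (add !q1):
        ○ open, literals {q1=F}.
1 branch closed, 4 open.
An open branch gives a countermodel: q6=T (unmentioned atoms arbitrary); under it the original formula is false.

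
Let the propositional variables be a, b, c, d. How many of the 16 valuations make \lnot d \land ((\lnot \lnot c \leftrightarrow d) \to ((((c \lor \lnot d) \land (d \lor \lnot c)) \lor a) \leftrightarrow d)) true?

4

Initial set: {(\lnot d \land ((\lnot \lnot c \leftrightarrow d) \to ((((c \lor \lnot d) \land (d \lor \lnot c)) \lor a) \leftrightarrow d)))}.
(\lnot d \land ((\lnot \lnot c \leftrightarrow d) \to ((((c \lor \lnot d) \land (d \lor \lnot c)) \lor a) \leftrightarrow d))): α-rule — add \lnot d, ((\lnot \lnot c \leftrightarrow d) \to ((((c \lor \lnot d) \land (d \lor \lnot c)) \lor a) \leftrightarrow d)).
((\lnot \lnot c \leftrightarrow d) \to ((((c \lor \lnot d) \land (d \lor \lnot c)) \lor a) \leftrightarrow d)): β-rule — branch into \lnot (\lnot \lnot c \leftrightarrow d)  //  ((((c \lor \lnot d) \land (d \lor \lnot c)) \lor a) \leftrightarrow d).
  branch 1 (add \lnot (\lnot \lnot c \leftrightarrow d)):
    \lnot (\lnot \lnot c \leftrightarrow d): β-rule — branch into \lnot \lnot c, \lnot d  //  \lnot \lnot \lnot c, d.
      branch 1.1 (add \lnot \lnot c, \lnot d):
        \lnot \lnot c: drop double negation, giving c.
        ○ open, literals {c=1, d=0}.
      branch 1.2 (add \lnot \lnot \lnot c, d):
        × closes — contains both d and \lnot d.
  branch 2 (add ((((c \lor \lnot d) \land (d \lor \lnot c)) \lor a) \leftrightarrow d)):
    ((((c \lor \lnot d) \land (d \lor \lnot c)) \lor a) \leftrightarrow d): β-rule — branch into (((c \lor \lnot d) \land (d \lor \lnot c)) \lor a), d  //  \lnot (((c \lor \lnot d) \land (d \lor \lnot c)) \lor a), \lnot d.
      branch 2.1 (add (((c \lor \lnot d) \land (d \lor \lnot c)) \lor a), d):
        × closes — contains both d and \lnot d.
      branch 2.2 (add \lnot (((c \lor \lnot d) \land (d \lor \lnot c)) \lor a), \lnot d):
        \lnot (((c \lor \lnot d) \land (d \lor \lnot c)) \lor a): α-rule — add \lnot ((c \lor \lnot d) \land (d \lor \lnot c)), \lnot a.
        \lnot ((c \lor \lnot d) \land (d \lor \lnot c)): β-rule — branch into \lnot (c \lor \lnot d)  //  \lnot (d \lor \lnot c).
          branch 2.2.1 (add \lnot (c \lor \lnot d)):
            \lnot (c \lor \lnot d): α-rule — add \lnot c, \lnot \lnot d.
            × closes — contains both d and \lnot d.
          branch 2.2.2 (add \lnot (d \lor \lnot c)):
            \lnot (d \lor \lnot c): α-rule — add \lnot d, \lnot \lnot c.
            ○ open, literals {a=0, c=1, d=0}.
3 branches closed, 2 open.
Each open branch fixes some atoms; the unmentioned ones are free. Counting distinct full assignments: branch {c=1, d=0} (a, b) contributes 4 new; branch {a=0, c=1, d=0} (b) contributes 0 new. Total: 4.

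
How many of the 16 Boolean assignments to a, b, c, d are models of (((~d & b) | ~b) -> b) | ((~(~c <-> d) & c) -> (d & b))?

14

Initial set: {((((~d & b) | ~b) -> b) | ((~(~c <-> d) & c) -> (d & b)))}.
((((~d & b) | ~b) -> b) | ((~(~c <-> d) & c) -> (d & b))): β-rule — branch into (((~d & b) | ~b) -> b)  //  ((~(~c <-> d) & c) -> (d & b)).
  branch 1 (add (((~d & b) | ~b) -> b)):
    (((~d & b) | ~b) -> b): β-rule — branch into ~((~d & b) | ~b)  //  b.
      branch 1.1 (add ~((~d & b) | ~b)):
        ~((~d & b) | ~b): α-rule — add ~(~d & b), ~~b.
        ~(~d & b): β-rule — branch into ~~d  //  ~b.
          branch 1.1.1 (add ~~d):
            ○ open, literals {b=1, d=1}.
          branch 1.1.2 (add ~b):
            × closes — contains both b and ~b.
      branch 1.2 (add b):
        ○ open, literals {b=1}.
  branch 2 (add ((~(~c <-> d) & c) -> (d & b))):
    ((~(~c <-> d) & c) -> (d & b)): β-rule — branch into ~(~(~c <-> d) & c)  //  (d & b).
      branch 2.1 (add ~(~(~c <-> d) & c)):
        ~(~(~c <-> d) & c): β-rule — branch into ~~(~c <-> d)  //  ~c.
          branch 2.1.1 (add ~~(~c <-> d)):
            ~~(~c <-> d): β-rule — branch into ~c, d  //  ~~c, ~d.
              branch 2.1.1.1 (add ~c, d):
                ○ open, literals {c=0, d=1}.
              branch 2.1.1.2 (add ~~c, ~d):
                ○ open, literals {c=1, d=0}.
          branch 2.1.2 (add ~c):
            ○ open, literals {c=0}.
      branch 2.2 (add (d & b)):
        (d & b): α-rule — add d, b.
        ○ open, literals {b=1, d=1}.
1 branch closed, 6 open.
Each open branch fixes some atoms; the unmentioned ones are free. Counting distinct full assignments: branch {b=1, d=1} (a, c) contributes 4 new; branch {b=1} (a, c, d) contributes 4 new; branch {c=0, d=1} (a, b) contributes 2 new; branch {c=1, d=0} (a, b) contributes 2 new; branch {c=0} (a, b, d) contributes 2 new; branch {b=1, d=1} (a, c) contributes 0 new. Total: 14.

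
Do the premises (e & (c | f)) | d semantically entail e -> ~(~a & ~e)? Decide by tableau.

Initial set: {((e & (c | f)) | d); ~(e -> ~(~a & ~e))}.
~(e -> ~(~a & ~e)): α-rule — add e, ~~(~a & ~e).
~~(~a & ~e): α-rule — add ~a, ~e.
× closes — contains both e and ~e.
All 1 branch closes.
Every branch closed, so the premises entail the conclusion.

Yes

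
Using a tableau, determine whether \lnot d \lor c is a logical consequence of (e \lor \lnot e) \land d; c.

Yes

Initial set: {((e \lor \lnot e) \land d); c; \lnot (\lnot d \lor c)}.
((e \lor \lnot e) \land d): α-rule — add (e \lor \lnot e), d.
\lnot (\lnot d \lor c): α-rule — add \lnot \lnot d, \lnot c.
× closes — contains both c and \lnot c.
All 1 branch closes.
Every branch closed, so the premises entail the conclusion.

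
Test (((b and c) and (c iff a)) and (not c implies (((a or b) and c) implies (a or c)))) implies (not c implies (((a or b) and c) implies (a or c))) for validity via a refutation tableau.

Assume the negation and expand:
Initial set: {not ((((b and c) and (c iff a)) and (not c implies (((a or b) and c) implies (a or c)))) implies (not c implies (((a or b) and c) implies (a or c))))}.
not ((((b and c) and (c iff a)) and (not c implies (((a or b) and c) implies (a or c)))) implies (not c implies (((a or b) and c) implies (a or c)))): α-rule — add (((b and c) and (c iff a)) and (not c implies (((a or b) and c) implies (a or c)))), not (not c implies (((a or b) and c) implies (a or c))).
(((b and c) and (c iff a)) and (not c implies (((a or b) and c) implies (a or c)))): α-rule — add ((b and c) and (c iff a)), (not c implies (((a or b) and c) implies (a or c))).
not (not c implies (((a or b) and c) implies (a or c))): α-rule — add not c, not (((a or b) and c) implies (a or c)).
((b and c) and (c iff a)): α-rule — add (b and c), (c iff a).
not (((a or b) and c) implies (a or c)): α-rule — add ((a or b) and c), not (a or c).
(b and c): α-rule — add b, c.
× closes — contains both c and not c.
All 1 branch closes.
Every branch closed, so the negation is unsatisfiable and the formula is valid.

Valid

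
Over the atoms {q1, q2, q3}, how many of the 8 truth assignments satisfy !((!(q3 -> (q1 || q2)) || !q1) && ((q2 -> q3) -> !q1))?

4

Initial set: {!((!(q3 -> (q1 || q2)) || !q1) && ((q2 -> q3) -> !q1))}.
!((!(q3 -> (q1 || q2)) || !q1) && ((q2 -> q3) -> !q1)): β-rule — branch into !(!(q3 -> (q1 || q2)) || !q1)  //  !((q2 -> q3) -> !q1).
  branch 1 (add !(!(q3 -> (q1 || q2)) || !q1)):
    !(!(q3 -> (q1 || q2)) || !q1): α-rule — add !!(q3 -> (q1 || q2)), !!q1.
    !!(q3 -> (q1 || q2)): β-rule — branch into !q3  //  (q1 || q2).
      branch 1.1 (add !q3):
        ○ open, literals {q1=1, q3=0}.
      branch 1.2 (add (q1 || q2)):
        (q1 || q2): β-rule — branch into q1  //  q2.
          branch 1.2.1 (add q1):
            ○ open, literals {q1=1}.
          branch 1.2.2 (add q2):
            ○ open, literals {q1=1, q2=1}.
  branch 2 (add !((q2 -> q3) -> !q1)):
    !((q2 -> q3) -> !q1): α-rule — add (q2 -> q3), !!q1.
    (q2 -> q3): β-rule — branch into !q2  //  q3.
      branch 2.1 (add !q2):
        ○ open, literals {q1=1, q2=0}.
      branch 2.2 (add q3):
        ○ open, literals {q1=1, q3=1}.
0 branches closed, 5 open.
Each open branch fixes some atoms; the unmentioned ones are free. Counting distinct full assignments: branch {q1=1, q3=0} (q2) contributes 2 new; branch {q1=1} (q2, q3) contributes 2 new; branch {q1=1, q2=1} (q3) contributes 0 new; branch {q1=1, q2=0} (q3) contributes 0 new; branch {q1=1, q3=1} (q2) contributes 0 new. Total: 4.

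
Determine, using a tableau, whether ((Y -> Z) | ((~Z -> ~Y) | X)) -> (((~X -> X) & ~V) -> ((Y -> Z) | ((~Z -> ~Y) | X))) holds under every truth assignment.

Assume the negation and expand:
Initial set: {F (((Y -> Z) | ((~Z -> ~Y) | X)) -> (((~X -> X) & ~V) -> ((Y -> Z) | ((~Z -> ~Y) | X))))}.
F (((Y -> Z) | ((~Z -> ~Y) | X)) -> (((~X -> X) & ~V) -> ((Y -> Z) | ((~Z -> ~Y) | X)))): α-rule — add T ((Y -> Z) | ((~Z -> ~Y) | X)), F (((~X -> X) & ~V) -> ((Y -> Z) | ((~Z -> ~Y) | X))).
F (((~X -> X) & ~V) -> ((Y -> Z) | ((~Z -> ~Y) | X))): α-rule — add T ((~X -> X) & ~V), F ((Y -> Z) | ((~Z -> ~Y) | X)).
T ((~X -> X) & ~V): α-rule — add T (~X -> X), T ~V.
F ((Y -> Z) | ((~Z -> ~Y) | X)): α-rule — add F (Y -> Z), F ((~Z -> ~Y) | X).
F (Y -> Z): α-rule — add T Y, F Z.
F ((~Z -> ~Y) | X): α-rule — add F (~Z -> ~Y), F X.
F (~Z -> ~Y): α-rule — add T ~Z, F ~Y.
T ((Y -> Z) | ((~Z -> ~Y) | X)): β-rule — branch into T (Y -> Z)  //  T ((~Z -> ~Y) | X).
  branch 1 (add T (Y -> Z)):
    T (~X -> X): β-rule — branch into F ~X  //  T X.
      branch 1.1 (add F ~X):
        × closes — contains both X and ~X.
      branch 1.2 (add T X):
        × closes — contains both X and ~X.
  branch 2 (add T ((~Z -> ~Y) | X)):
    T (~X -> X): β-rule — branch into F ~X  //  T X.
      branch 2.1 (add F ~X):
        × closes — contains both X and ~X.
      branch 2.2 (add T X):
        × closes — contains both X and ~X.
All 4 branches close.
Every branch closed, so the negation is unsatisfiable and the formula is valid.

Valid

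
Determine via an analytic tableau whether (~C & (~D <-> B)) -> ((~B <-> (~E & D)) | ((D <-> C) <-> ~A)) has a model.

Initial set: {T ((~C & (~D <-> B)) -> ((~B <-> (~E & D)) | ((D <-> C) <-> ~A)))}.
T ((~C & (~D <-> B)) -> ((~B <-> (~E & D)) | ((D <-> C) <-> ~A))): β-rule — branch into F (~C & (~D <-> B))  //  T ((~B <-> (~E & D)) | ((D <-> C) <-> ~A)).
  branch 1 (add F (~C & (~D <-> B))):
    F (~C & (~D <-> B)): β-rule — branch into F ~C  //  F (~D <-> B).
      branch 1.1 (add F ~C):
        ○ open, literals {C=T}.
      branch 1.2 (add F (~D <-> B)):
        F (~D <-> B): β-rule — branch into T ~D, F B  //  F ~D, T B.
          branch 1.2.1 (add T ~D, F B):
            ○ open, literals {B=F, D=F}.
          branch 1.2.2 (add F ~D, T B):
            ○ open, literals {B=T, D=T}.
  branch 2 (add T ((~B <-> (~E & D)) | ((D <-> C) <-> ~A))):
    T ((~B <-> (~E & D)) | ((D <-> C) <-> ~A)): β-rule — branch into T (~B <-> (~E & D))  //  T ((D <-> C) <-> ~A).
      branch 2.1 (add T (~B <-> (~E & D))):
        T (~B <-> (~E & D)): β-rule — branch into T ~B, T (~E & D)  //  F ~B, F (~E & D).
          branch 2.1.1 (add T ~B, T (~E & D)):
            T (~E & D): α-rule — add T ~E, T D.
            ○ open, literals {B=F, D=T, E=F}.
          branch 2.1.2 (add F ~B, F (~E & D)):
            F (~E & D): β-rule — branch into F ~E  //  F D.
              branch 2.1.2.1 (add F ~E):
                ○ open, literals {B=T, E=T}.
              branch 2.1.2.2 (add F D):
                ○ open, literals {B=T, D=F}.
      branch 2.2 (add T ((D <-> C) <-> ~A)):
        T ((D <-> C) <-> ~A): β-rule — branch into T (D <-> C), T ~A  //  F (D <-> C), F ~A.
          branch 2.2.1 (add T (D <-> C), T ~A):
            T (D <-> C): β-rule — branch into T D, T C  //  F D, F C.
              branch 2.2.1.1 (add T D, T C):
                ○ open, literals {A=F, C=T, D=T}.
              branch 2.2.1.2 (add F D, F C):
                ○ open, literals {A=F, C=F, D=F}.
          branch 2.2.2 (add F (D <-> C), F ~A):
            F (D <-> C): β-rule — branch into T D, F C  //  F D, T C.
              branch 2.2.2.1 (add T D, F C):
                ○ open, literals {A=T, C=F, D=T}.
              branch 2.2.2.2 (add F D, T C):
                ○ open, literals {A=T, C=T, D=F}.
0 branches closed, 10 open.
An open branch gives a satisfying assignment: C=T.

Satisfiable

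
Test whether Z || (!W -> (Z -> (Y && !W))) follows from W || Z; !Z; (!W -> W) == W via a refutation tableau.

Initial set: {(W || Z); !Z; ((!W -> W) == W); !(Z || (!W -> (Z -> (Y && !W))))}.
!(Z || (!W -> (Z -> (Y && !W)))): α-rule — add !Z, !(!W -> (Z -> (Y && !W))).
!(!W -> (Z -> (Y && !W))): α-rule — add !W, !(Z -> (Y && !W)).
!(Z -> (Y && !W)): α-rule — add Z, !(Y && !W).
× closes — contains both Z and !Z.
All 1 branch closes.
Every branch closed, so the premises entail the conclusion.

Yes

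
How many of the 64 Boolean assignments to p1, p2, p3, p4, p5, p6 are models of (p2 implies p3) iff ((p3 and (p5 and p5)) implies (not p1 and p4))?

Initial set: {((p2 implies p3) iff ((p3 and (p5 and p5)) implies (not p1 and p4)))}.
((p2 implies p3) iff ((p3 and (p5 and p5)) implies (not p1 and p4))): β-rule — branch into (p2 implies p3), ((p3 and (p5 and p5)) implies (not p1 and p4))  //  not (p2 implies p3), not ((p3 and (p5 and p5)) implies (not p1 and p4)).
  branch 1 (add (p2 implies p3), ((p3 and (p5 and p5)) implies (not p1 and p4))):
    (p2 implies p3): β-rule — branch into not p2  //  p3.
      branch 1.1 (add not p2):
        ((p3 and (p5 and p5)) implies (not p1 and p4)): β-rule — branch into not (p3 and (p5 and p5))  //  (not p1 and p4).
          branch 1.1.1 (add not (p3 and (p5 and p5))):
            not (p3 and (p5 and p5)): β-rule — branch into not p3  //  not (p5 and p5).
              branch 1.1.1.1 (add not p3):
                ○ open, literals {p2=F, p3=F}.
              branch 1.1.1.2 (add not (p5 and p5)):
                not (p5 and p5): β-rule — branch into not p5  //  not p5.
                  branch 1.1.1.2.1 (add not p5):
                    ○ open, literals {p2=F, p5=F}.
                  branch 1.1.1.2.2 (add not p5):
                    ○ open, literals {p2=F, p5=F}.
          branch 1.1.2 (add (not p1 and p4)):
            (not p1 and p4): α-rule — add not p1, p4.
            ○ open, literals {p1=F, p2=F, p4=T}.
      branch 1.2 (add p3):
        ((p3 and (p5 and p5)) implies (not p1 and p4)): β-rule — branch into not (p3 and (p5 and p5))  //  (not p1 and p4).
          branch 1.2.1 (add not (p3 and (p5 and p5))):
            not (p3 and (p5 and p5)): β-rule — branch into not p3  //  not (p5 and p5).
              branch 1.2.1.1 (add not p3):
                × closes — contains both p3 and not p3.
              branch 1.2.1.2 (add not (p5 and p5)):
                not (p5 and p5): β-rule — branch into not p5  //  not p5.
                  branch 1.2.1.2.1 (add not p5):
                    ○ open, literals {p3=T, p5=F}.
                  branch 1.2.1.2.2 (add not p5):
                    ○ open, literals {p3=T, p5=F}.
          branch 1.2.2 (add (not p1 and p4)):
            (not p1 and p4): α-rule — add not p1, p4.
            ○ open, literals {p1=F, p3=T, p4=T}.
  branch 2 (add not (p2 implies p3), not ((p3 and (p5 and p5)) implies (not p1 and p4))):
    not (p2 implies p3): α-rule — add p2, not p3.
    not ((p3 and (p5 and p5)) implies (not p1 and p4)): α-rule — add (p3 and (p5 and p5)), not (not p1 and p4).
    (p3 and (p5 and p5)): α-rule — add p3, (p5 and p5).
    × closes — contains both p3 and not p3.
2 branches closed, 7 open.
Each open branch fixes some atoms; the unmentioned ones are free. Counting distinct full assignments: branch {p2=F, p3=F} (p1, p4, p5, p6) contributes 16 new; branch {p2=F, p5=F} (p1, p3, p4, p6) contributes 8 new; branch {p2=F, p5=F} (p1, p3, p4, p6) contributes 0 new; branch {p1=F, p2=F, p4=T} (p3, p5, p6) contributes 2 new; branch {p3=T, p5=F} (p1, p2, p4, p6) contributes 8 new; branch {p3=T, p5=F} (p1, p2, p4, p6) contributes 0 new; branch {p1=F, p3=T, p4=T} (p2, p5, p6) contributes 2 new. Total: 36.

36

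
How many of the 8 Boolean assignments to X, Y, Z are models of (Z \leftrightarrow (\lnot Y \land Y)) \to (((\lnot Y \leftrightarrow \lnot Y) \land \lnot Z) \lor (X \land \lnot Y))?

8

Initial set: {((Z \leftrightarrow (\lnot Y \land Y)) \to (((\lnot Y \leftrightarrow \lnot Y) \land \lnot Z) \lor (X \land \lnot Y)))}.
((Z \leftrightarrow (\lnot Y \land Y)) \to (((\lnot Y \leftrightarrow \lnot Y) \land \lnot Z) \lor (X \land \lnot Y))): β-rule — branch into \lnot (Z \leftrightarrow (\lnot Y \land Y))  //  (((\lnot Y \leftrightarrow \lnot Y) \land \lnot Z) \lor (X \land \lnot Y)).
  branch 1 (add \lnot (Z \leftrightarrow (\lnot Y \land Y))):
    \lnot (Z \leftrightarrow (\lnot Y \land Y)): β-rule — branch into Z, \lnot (\lnot Y \land Y)  //  \lnot Z, (\lnot Y \land Y).
      branch 1.1 (add Z, \lnot (\lnot Y \land Y)):
        \lnot (\lnot Y \land Y): β-rule — branch into \lnot \lnot Y  //  \lnot Y.
          branch 1.1.1 (add \lnot \lnot Y):
            ○ open, literals {Y=1, Z=1}.
          branch 1.1.2 (add \lnot Y):
            ○ open, literals {Y=0, Z=1}.
      branch 1.2 (add \lnot Z, (\lnot Y \land Y)):
        (\lnot Y \land Y): α-rule — add \lnot Y, Y.
        × closes — contains both Y and \lnot Y.
  branch 2 (add (((\lnot Y \leftrightarrow \lnot Y) \land \lnot Z) \lor (X \land \lnot Y))):
    (((\lnot Y \leftrightarrow \lnot Y) \land \lnot Z) \lor (X \land \lnot Y)): β-rule — branch into ((\lnot Y \leftrightarrow \lnot Y) \land \lnot Z)  //  (X \land \lnot Y).
      branch 2.1 (add ((\lnot Y \leftrightarrow \lnot Y) \land \lnot Z)):
        ((\lnot Y \leftrightarrow \lnot Y) \land \lnot Z): α-rule — add (\lnot Y \leftrightarrow \lnot Y), \lnot Z.
        (\lnot Y \leftrightarrow \lnot Y): β-rule — branch into \lnot Y, \lnot Y  //  \lnot \lnot Y, \lnot \lnot Y.
          branch 2.1.1 (add \lnot Y, \lnot Y):
            ○ open, literals {Y=0, Z=0}.
          branch 2.1.2 (add \lnot \lnot Y, \lnot \lnot Y):
            ○ open, literals {Y=1, Z=0}.
      branch 2.2 (add (X \land \lnot Y)):
        (X \land \lnot Y): α-rule — add X, \lnot Y.
        ○ open, literals {X=1, Y=0}.
1 branch closed, 5 open.
Each open branch fixes some atoms; the unmentioned ones are free. Counting distinct full assignments: branch {Y=1, Z=1} (X) contributes 2 new; branch {Y=0, Z=1} (X) contributes 2 new; branch {Y=0, Z=0} (X) contributes 2 new; branch {Y=1, Z=0} (X) contributes 2 new; branch {X=1, Y=0} (Z) contributes 0 new. Total: 8.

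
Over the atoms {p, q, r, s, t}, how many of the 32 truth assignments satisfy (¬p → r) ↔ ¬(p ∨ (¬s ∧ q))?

8

Initial set: {((¬p → r) ↔ ¬(p ∨ (¬s ∧ q)))}.
((¬p → r) ↔ ¬(p ∨ (¬s ∧ q))): β-rule — branch into (¬p → r), ¬(p ∨ (¬s ∧ q))  //  ¬(¬p → r), ¬¬(p ∨ (¬s ∧ q)).
  branch 1 (add (¬p → r), ¬(p ∨ (¬s ∧ q))):
    ¬(p ∨ (¬s ∧ q)): α-rule — add ¬p, ¬(¬s ∧ q).
    (¬p → r): β-rule — branch into ¬¬p  //  r.
      branch 1.1 (add ¬¬p):
        × closes — contains both p and ¬p.
      branch 1.2 (add r):
        ¬(¬s ∧ q): β-rule — branch into ¬¬s  //  ¬q.
          branch 1.2.1 (add ¬¬s):
            ○ open, literals {p=F, r=T, s=T}.
          branch 1.2.2 (add ¬q):
            ○ open, literals {p=F, q=F, r=T}.
  branch 2 (add ¬(¬p → r), ¬¬(p ∨ (¬s ∧ q))):
    ¬(¬p → r): α-rule — add ¬p, ¬r.
    ¬¬(p ∨ (¬s ∧ q)): β-rule — branch into p  //  (¬s ∧ q).
      branch 2.1 (add p):
        × closes — contains both p and ¬p.
      branch 2.2 (add (¬s ∧ q)):
        (¬s ∧ q): α-rule — add ¬s, q.
        ○ open, literals {p=F, q=T, r=F, s=F}.
2 branches closed, 3 open.
Each open branch fixes some atoms; the unmentioned ones are free. Counting distinct full assignments: branch {p=F, r=T, s=T} (q, t) contributes 4 new; branch {p=F, q=F, r=T} (s, t) contributes 2 new; branch {p=F, q=T, r=F, s=F} (t) contributes 2 new. Total: 8.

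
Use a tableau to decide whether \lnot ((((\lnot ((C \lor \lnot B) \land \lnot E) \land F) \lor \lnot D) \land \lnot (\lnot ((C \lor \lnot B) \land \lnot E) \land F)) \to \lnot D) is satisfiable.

Initial set: {\lnot ((((\lnot ((C \lor \lnot B) \land \lnot E) \land F) \lor \lnot D) \land \lnot (\lnot ((C \lor \lnot B) \land \lnot E) \land F)) \to \lnot D)}.
\lnot ((((\lnot ((C \lor \lnot B) \land \lnot E) \land F) \lor \lnot D) \land \lnot (\lnot ((C \lor \lnot B) \land \lnot E) \land F)) \to \lnot D): α-rule — add (((\lnot ((C \lor \lnot B) \land \lnot E) \land F) \lor \lnot D) \land \lnot (\lnot ((C \lor \lnot B) \land \lnot E) \land F)), \lnot \lnot D.
(((\lnot ((C \lor \lnot B) \land \lnot E) \land F) \lor \lnot D) \land \lnot (\lnot ((C \lor \lnot B) \land \lnot E) \land F)): α-rule — add ((\lnot ((C \lor \lnot B) \land \lnot E) \land F) \lor \lnot D), \lnot (\lnot ((C \lor \lnot B) \land \lnot E) \land F).
((\lnot ((C \lor \lnot B) \land \lnot E) \land F) \lor \lnot D): β-rule — branch into (\lnot ((C \lor \lnot B) \land \lnot E) \land F)  //  \lnot D.
  branch 1 (add (\lnot ((C \lor \lnot B) \land \lnot E) \land F)):
    (\lnot ((C \lor \lnot B) \land \lnot E) \land F): α-rule — add \lnot ((C \lor \lnot B) \land \lnot E), F.
    \lnot (\lnot ((C \lor \lnot B) \land \lnot E) \land F): β-rule — branch into \lnot \lnot ((C \lor \lnot B) \land \lnot E)  //  \lnot F.
      branch 1.1 (add \lnot \lnot ((C \lor \lnot B) \land \lnot E)):
        \lnot \lnot ((C \lor \lnot B) \land \lnot E): α-rule — add (C \lor \lnot B), \lnot E.
        \lnot ((C \lor \lnot B) \land \lnot E): β-rule — branch into \lnot (C \lor \lnot B)  //  \lnot \lnot E.
          branch 1.1.1 (add \lnot (C \lor \lnot B)):
            \lnot (C \lor \lnot B): α-rule — add \lnot C, \lnot \lnot B.
            (C \lor \lnot B): β-rule — branch into C  //  \lnot B.
              branch 1.1.1.1 (add C):
                × closes — contains both C and \lnot C.
              branch 1.1.1.2 (add \lnot B):
                × closes — contains both B and \lnot B.
          branch 1.1.2 (add \lnot \lnot E):
            × closes — contains both E and \lnot E.
      branch 1.2 (add \lnot F):
        × closes — contains both F and \lnot F.
  branch 2 (add \lnot D):
    × closes — contains both D and \lnot D.
All 5 branches close.
Every branch closed; the formula is unsatisfiable.

Unsatisfiable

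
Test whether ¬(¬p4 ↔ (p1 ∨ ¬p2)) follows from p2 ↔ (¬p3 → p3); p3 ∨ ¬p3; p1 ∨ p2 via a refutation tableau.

No

Initial set: {T (p2 ↔ (¬p3 → p3)); T (p3 ∨ ¬p3); T (p1 ∨ p2); F ¬(¬p4 ↔ (p1 ∨ ¬p2))}.
T (p2 ↔ (¬p3 → p3)): β-rule — branch into T p2, T (¬p3 → p3)  //  F p2, F (¬p3 → p3).
  branch 1 (add T p2, T (¬p3 → p3)):
    T (p3 ∨ ¬p3): β-rule — branch into T p3  //  T ¬p3.
      branch 1.1 (add T p3):
        T (p1 ∨ p2): β-rule — branch into T p1  //  T p2.
          branch 1.1.1 (add T p1):
            F ¬(¬p4 ↔ (p1 ∨ ¬p2)): β-rule — branch into T ¬p4, T (p1 ∨ ¬p2)  //  F ¬p4, F (p1 ∨ ¬p2).
              branch 1.1.1.1 (add T ¬p4, T (p1 ∨ ¬p2)):
                T (¬p3 → p3): β-rule — branch into F ¬p3  //  T p3.
                  branch 1.1.1.1.1 (add F ¬p3):
                    T (p1 ∨ ¬p2): β-rule — branch into T p1  //  T ¬p2.
                      branch 1.1.1.1.1.1 (add T p1):
                        ○ open, literals {p1=true, p2=true, p3=true, p4=false}.
                      branch 1.1.1.1.1.2 (add T ¬p2):
                        × closes — contains both p2 and ¬p2.
                  branch 1.1.1.1.2 (add T p3):
                    T (p1 ∨ ¬p2): β-rule — branch into T p1  //  T ¬p2.
                      branch 1.1.1.1.2.1 (add T p1):
                        ○ open, literals {p1=true, p2=true, p3=true, p4=false}.
                      branch 1.1.1.1.2.2 (add T ¬p2):
                        × closes — contains both p2 and ¬p2.
              branch 1.1.1.2 (add F ¬p4, F (p1 ∨ ¬p2)):
                F (p1 ∨ ¬p2): α-rule — add F p1, F ¬p2.
                × closes — contains both p1 and ¬p1.
          branch 1.1.2 (add T p2):
            F ¬(¬p4 ↔ (p1 ∨ ¬p2)): β-rule — branch into T ¬p4, T (p1 ∨ ¬p2)  //  F ¬p4, F (p1 ∨ ¬p2).
              branch 1.1.2.1 (add T ¬p4, T (p1 ∨ ¬p2)):
                T (¬p3 → p3): β-rule — branch into F ¬p3  //  T p3.
                  branch 1.1.2.1.1 (add F ¬p3):
                    T (p1 ∨ ¬p2): β-rule — branch into T p1  //  T ¬p2.
                      branch 1.1.2.1.1.1 (add T p1):
                        ○ open, literals {p1=true, p2=true, p3=true, p4=false}.
                      branch 1.1.2.1.1.2 (add T ¬p2):
                        × closes — contains both p2 and ¬p2.
                  branch 1.1.2.1.2 (add T p3):
                    T (p1 ∨ ¬p2): β-rule — branch into T p1  //  T ¬p2.
                      branch 1.1.2.1.2.1 (add T p1):
                        ○ open, literals {p1=true, p2=true, p3=true, p4=false}.
                      branch 1.1.2.1.2.2 (add T ¬p2):
                        × closes — contains both p2 and ¬p2.
              branch 1.1.2.2 (add F ¬p4, F (p1 ∨ ¬p2)):
                F (p1 ∨ ¬p2): α-rule — add F p1, F ¬p2.
                T (¬p3 → p3): β-rule — branch into F ¬p3  //  T p3.
                  branch 1.1.2.2.1 (add F ¬p3):
                    ○ open, literals {p1=false, p2=true, p3=true, p4=true}.
                  branch 1.1.2.2.2 (add T p3):
                    ○ open, literals {p1=false, p2=true, p3=true, p4=true}.
      branch 1.2 (add T ¬p3):
        T (p1 ∨ p2): β-rule — branch into T p1  //  T p2.
          branch 1.2.1 (add T p1):
            F ¬(¬p4 ↔ (p1 ∨ ¬p2)): β-rule — branch into T ¬p4, T (p1 ∨ ¬p2)  //  F ¬p4, F (p1 ∨ ¬p2).
              branch 1.2.1.1 (add T ¬p4, T (p1 ∨ ¬p2)):
                T (¬p3 → p3): β-rule — branch into F ¬p3  //  T p3.
                  branch 1.2.1.1.1 (add F ¬p3):
                    × closes — contains both p3 and ¬p3.
                  branch 1.2.1.1.2 (add T p3):
                    × closes — contains both p3 and ¬p3.
              branch 1.2.1.2 (add F ¬p4, F (p1 ∨ ¬p2)):
                F (p1 ∨ ¬p2): α-rule — add F p1, F ¬p2.
                × closes — contains both p1 and ¬p1.
          branch 1.2.2 (add T p2):
            F ¬(¬p4 ↔ (p1 ∨ ¬p2)): β-rule — branch into T ¬p4, T (p1 ∨ ¬p2)  //  F ¬p4, F (p1 ∨ ¬p2).
              branch 1.2.2.1 (add T ¬p4, T (p1 ∨ ¬p2)):
                T (¬p3 → p3): β-rule — branch into F ¬p3  //  T p3.
                  branch 1.2.2.1.1 (add F ¬p3):
                    × closes — contains both p3 and ¬p3.
                  branch 1.2.2.1.2 (add T p3):
                    × closes — contains both p3 and ¬p3.
              branch 1.2.2.2 (add F ¬p4, F (p1 ∨ ¬p2)):
                F (p1 ∨ ¬p2): α-rule — add F p1, F ¬p2.
                T (¬p3 → p3): β-rule — branch into F ¬p3  //  T p3.
                  branch 1.2.2.2.1 (add F ¬p3):
                    × closes — contains both p3 and ¬p3.
                  branch 1.2.2.2.2 (add T p3):
                    × closes — contains both p3 and ¬p3.
  branch 2 (add F p2, F (¬p3 → p3)):
    F (¬p3 → p3): α-rule — add T ¬p3, F p3.
    T (p3 ∨ ¬p3): β-rule — branch into T p3  //  T ¬p3.
      branch 2.1 (add T p3):
        × closes — contains both p3 and ¬p3.
      branch 2.2 (add T ¬p3):
        T (p1 ∨ p2): β-rule — branch into T p1  //  T p2.
          branch 2.2.1 (add T p1):
            F ¬(¬p4 ↔ (p1 ∨ ¬p2)): β-rule — branch into T ¬p4, T (p1 ∨ ¬p2)  //  F ¬p4, F (p1 ∨ ¬p2).
              branch 2.2.1.1 (add T ¬p4, T (p1 ∨ ¬p2)):
                T (p1 ∨ ¬p2): β-rule — branch into T p1  //  T ¬p2.
                  branch 2.2.1.1.1 (add T p1):
                    ○ open, literals {p1=true, p2=false, p3=false, p4=false}.
                  branch 2.2.1.1.2 (add T ¬p2):
                    ○ open, literals {p1=true, p2=false, p3=false, p4=false}.
              branch 2.2.1.2 (add F ¬p4, F (p1 ∨ ¬p2)):
                F (p1 ∨ ¬p2): α-rule — add F p1, F ¬p2.
                × closes — contains both p1 and ¬p1.
          branch 2.2.2 (add T p2):
            × closes — contains both p2 and ¬p2.
15 branches closed, 8 open.
An open branch gives a countermodel: p1=true, p2=true, p3=true, p4=false (unmentioned atoms arbitrary); the premises hold there but the conclusion fails.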